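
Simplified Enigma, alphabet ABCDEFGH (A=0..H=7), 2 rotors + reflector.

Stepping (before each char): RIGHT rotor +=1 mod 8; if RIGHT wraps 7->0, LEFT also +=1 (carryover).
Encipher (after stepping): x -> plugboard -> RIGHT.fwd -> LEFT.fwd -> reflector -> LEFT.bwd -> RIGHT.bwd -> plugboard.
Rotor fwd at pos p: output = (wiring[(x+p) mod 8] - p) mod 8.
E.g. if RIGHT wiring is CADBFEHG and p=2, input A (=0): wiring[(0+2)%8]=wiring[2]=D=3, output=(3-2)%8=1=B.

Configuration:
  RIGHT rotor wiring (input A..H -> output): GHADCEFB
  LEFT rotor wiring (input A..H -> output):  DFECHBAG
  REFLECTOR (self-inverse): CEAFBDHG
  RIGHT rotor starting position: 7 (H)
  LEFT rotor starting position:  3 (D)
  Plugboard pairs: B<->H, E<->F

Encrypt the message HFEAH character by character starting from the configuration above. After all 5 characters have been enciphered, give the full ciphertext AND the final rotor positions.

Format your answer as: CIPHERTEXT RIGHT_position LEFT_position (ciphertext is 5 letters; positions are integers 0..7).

Answer: EAGCC 4 4

Derivation:
Char 1 ('H'): step: R->0, L->4 (L advanced); H->plug->B->R->H->L->G->refl->H->L'->E->R'->F->plug->E
Char 2 ('F'): step: R->1, L=4; F->plug->E->R->D->L->C->refl->A->L'->G->R'->A->plug->A
Char 3 ('E'): step: R->2, L=4; E->plug->F->R->H->L->G->refl->H->L'->E->R'->G->plug->G
Char 4 ('A'): step: R->3, L=4; A->plug->A->R->A->L->D->refl->F->L'->B->R'->C->plug->C
Char 5 ('H'): step: R->4, L=4; H->plug->B->R->A->L->D->refl->F->L'->B->R'->C->plug->C
Final: ciphertext=EAGCC, RIGHT=4, LEFT=4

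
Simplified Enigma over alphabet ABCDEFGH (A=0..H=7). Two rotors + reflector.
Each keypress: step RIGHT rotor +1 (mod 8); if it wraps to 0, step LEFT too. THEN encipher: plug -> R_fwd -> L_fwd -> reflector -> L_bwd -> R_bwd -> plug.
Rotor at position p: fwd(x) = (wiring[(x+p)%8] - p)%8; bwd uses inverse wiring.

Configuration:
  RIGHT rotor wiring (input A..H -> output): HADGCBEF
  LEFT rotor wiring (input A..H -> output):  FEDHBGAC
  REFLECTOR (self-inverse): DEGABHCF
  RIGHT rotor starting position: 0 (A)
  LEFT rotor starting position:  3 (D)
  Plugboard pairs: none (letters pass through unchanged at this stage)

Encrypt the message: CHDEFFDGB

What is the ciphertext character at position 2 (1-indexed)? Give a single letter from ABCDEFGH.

Char 1 ('C'): step: R->1, L=3; C->plug->C->R->F->L->C->refl->G->L'->B->R'->D->plug->D
Char 2 ('H'): step: R->2, L=3; H->plug->H->R->G->L->B->refl->E->L'->A->R'->C->plug->C

C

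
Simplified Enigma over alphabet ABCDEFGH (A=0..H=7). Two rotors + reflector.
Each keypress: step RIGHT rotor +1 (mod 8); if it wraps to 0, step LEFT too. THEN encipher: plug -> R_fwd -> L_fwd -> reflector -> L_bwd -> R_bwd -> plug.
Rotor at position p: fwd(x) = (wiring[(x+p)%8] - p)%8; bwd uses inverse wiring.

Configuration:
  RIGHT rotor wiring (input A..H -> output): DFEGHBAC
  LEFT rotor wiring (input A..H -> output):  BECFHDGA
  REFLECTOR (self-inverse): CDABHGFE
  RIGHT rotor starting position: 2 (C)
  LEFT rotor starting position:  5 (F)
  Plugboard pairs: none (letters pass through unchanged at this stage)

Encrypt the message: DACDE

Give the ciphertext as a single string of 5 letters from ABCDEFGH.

Char 1 ('D'): step: R->3, L=5; D->plug->D->R->F->L->F->refl->G->L'->A->R'->F->plug->F
Char 2 ('A'): step: R->4, L=5; A->plug->A->R->D->L->E->refl->H->L'->E->R'->C->plug->C
Char 3 ('C'): step: R->5, L=5; C->plug->C->R->F->L->F->refl->G->L'->A->R'->E->plug->E
Char 4 ('D'): step: R->6, L=5; D->plug->D->R->H->L->C->refl->A->L'->G->R'->E->plug->E
Char 5 ('E'): step: R->7, L=5; E->plug->E->R->H->L->C->refl->A->L'->G->R'->C->plug->C

Answer: FCEEC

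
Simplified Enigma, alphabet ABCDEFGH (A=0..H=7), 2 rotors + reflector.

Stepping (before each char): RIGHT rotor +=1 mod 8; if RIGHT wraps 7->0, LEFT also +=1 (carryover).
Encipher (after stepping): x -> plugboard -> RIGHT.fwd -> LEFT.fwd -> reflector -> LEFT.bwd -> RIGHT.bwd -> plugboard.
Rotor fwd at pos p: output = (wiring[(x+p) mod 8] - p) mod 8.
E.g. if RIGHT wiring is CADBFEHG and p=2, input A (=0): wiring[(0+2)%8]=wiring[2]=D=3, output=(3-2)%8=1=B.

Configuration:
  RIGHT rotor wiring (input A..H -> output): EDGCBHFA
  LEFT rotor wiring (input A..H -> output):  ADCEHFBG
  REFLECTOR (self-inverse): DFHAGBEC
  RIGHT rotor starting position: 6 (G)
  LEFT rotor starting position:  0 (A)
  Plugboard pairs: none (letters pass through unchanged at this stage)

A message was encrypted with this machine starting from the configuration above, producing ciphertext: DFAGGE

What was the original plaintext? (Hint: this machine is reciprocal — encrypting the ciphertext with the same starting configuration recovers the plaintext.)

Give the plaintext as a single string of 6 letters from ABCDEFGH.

Answer: EHBDAF

Derivation:
Char 1 ('D'): step: R->7, L=0; D->plug->D->R->H->L->G->refl->E->L'->D->R'->E->plug->E
Char 2 ('F'): step: R->0, L->1 (L advanced); F->plug->F->R->H->L->H->refl->C->L'->A->R'->H->plug->H
Char 3 ('A'): step: R->1, L=1; A->plug->A->R->C->L->D->refl->A->L'->F->R'->B->plug->B
Char 4 ('G'): step: R->2, L=1; G->plug->G->R->C->L->D->refl->A->L'->F->R'->D->plug->D
Char 5 ('G'): step: R->3, L=1; G->plug->G->R->A->L->C->refl->H->L'->H->R'->A->plug->A
Char 6 ('E'): step: R->4, L=1; E->plug->E->R->A->L->C->refl->H->L'->H->R'->F->plug->F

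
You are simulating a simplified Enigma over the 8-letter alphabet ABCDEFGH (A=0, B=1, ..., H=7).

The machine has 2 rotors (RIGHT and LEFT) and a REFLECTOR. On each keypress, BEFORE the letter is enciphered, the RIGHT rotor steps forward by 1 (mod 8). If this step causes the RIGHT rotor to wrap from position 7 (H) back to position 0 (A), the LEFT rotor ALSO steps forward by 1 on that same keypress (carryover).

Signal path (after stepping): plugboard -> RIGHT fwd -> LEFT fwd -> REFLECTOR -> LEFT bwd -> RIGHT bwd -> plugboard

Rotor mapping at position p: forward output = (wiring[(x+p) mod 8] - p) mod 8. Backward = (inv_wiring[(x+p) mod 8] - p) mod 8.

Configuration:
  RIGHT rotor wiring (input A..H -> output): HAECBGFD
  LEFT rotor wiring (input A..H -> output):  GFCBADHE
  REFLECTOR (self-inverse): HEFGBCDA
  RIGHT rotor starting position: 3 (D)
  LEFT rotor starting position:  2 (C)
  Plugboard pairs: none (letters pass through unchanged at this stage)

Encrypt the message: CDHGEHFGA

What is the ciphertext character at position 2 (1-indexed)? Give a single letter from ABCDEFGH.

Char 1 ('C'): step: R->4, L=2; C->plug->C->R->B->L->H->refl->A->L'->A->R'->G->plug->G
Char 2 ('D'): step: R->5, L=2; D->plug->D->R->C->L->G->refl->D->L'->H->R'->F->plug->F

F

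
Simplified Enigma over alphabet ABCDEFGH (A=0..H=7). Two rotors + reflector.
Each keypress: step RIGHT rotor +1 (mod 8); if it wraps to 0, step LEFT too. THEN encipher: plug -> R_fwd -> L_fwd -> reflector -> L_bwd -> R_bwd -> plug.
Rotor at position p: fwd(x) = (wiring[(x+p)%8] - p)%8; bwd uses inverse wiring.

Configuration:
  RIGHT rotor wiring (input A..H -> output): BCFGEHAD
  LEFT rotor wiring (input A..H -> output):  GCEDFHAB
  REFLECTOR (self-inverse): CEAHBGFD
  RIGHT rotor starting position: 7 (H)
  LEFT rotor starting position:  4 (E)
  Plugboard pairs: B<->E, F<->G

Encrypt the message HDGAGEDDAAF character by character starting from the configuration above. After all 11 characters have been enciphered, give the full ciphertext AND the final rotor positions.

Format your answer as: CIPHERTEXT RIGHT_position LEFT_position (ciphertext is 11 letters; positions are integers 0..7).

Char 1 ('H'): step: R->0, L->5 (L advanced); H->plug->H->R->D->L->B->refl->E->L'->C->R'->B->plug->E
Char 2 ('D'): step: R->1, L=5; D->plug->D->R->D->L->B->refl->E->L'->C->R'->G->plug->F
Char 3 ('G'): step: R->2, L=5; G->plug->F->R->B->L->D->refl->H->L'->F->R'->D->plug->D
Char 4 ('A'): step: R->3, L=5; A->plug->A->R->D->L->B->refl->E->L'->C->R'->H->plug->H
Char 5 ('G'): step: R->4, L=5; G->plug->F->R->G->L->G->refl->F->L'->E->R'->C->plug->C
Char 6 ('E'): step: R->5, L=5; E->plug->B->R->D->L->B->refl->E->L'->C->R'->A->plug->A
Char 7 ('D'): step: R->6, L=5; D->plug->D->R->E->L->F->refl->G->L'->G->R'->G->plug->F
Char 8 ('D'): step: R->7, L=5; D->plug->D->R->G->L->G->refl->F->L'->E->R'->A->plug->A
Char 9 ('A'): step: R->0, L->6 (L advanced); A->plug->A->R->B->L->D->refl->H->L'->G->R'->D->plug->D
Char 10 ('A'): step: R->1, L=6; A->plug->A->R->B->L->D->refl->H->L'->G->R'->E->plug->B
Char 11 ('F'): step: R->2, L=6; F->plug->G->R->H->L->B->refl->E->L'->D->R'->A->plug->A
Final: ciphertext=EFDHCAFADBA, RIGHT=2, LEFT=6

Answer: EFDHCAFADBA 2 6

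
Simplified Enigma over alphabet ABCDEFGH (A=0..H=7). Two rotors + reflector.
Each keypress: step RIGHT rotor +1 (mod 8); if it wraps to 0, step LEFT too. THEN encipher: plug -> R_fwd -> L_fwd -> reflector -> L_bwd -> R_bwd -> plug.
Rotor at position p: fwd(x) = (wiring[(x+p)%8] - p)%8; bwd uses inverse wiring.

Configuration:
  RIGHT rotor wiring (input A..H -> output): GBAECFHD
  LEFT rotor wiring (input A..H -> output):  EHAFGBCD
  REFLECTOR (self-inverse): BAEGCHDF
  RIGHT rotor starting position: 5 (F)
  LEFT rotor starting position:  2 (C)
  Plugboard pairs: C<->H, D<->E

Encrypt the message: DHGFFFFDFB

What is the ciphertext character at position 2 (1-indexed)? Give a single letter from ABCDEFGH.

Char 1 ('D'): step: R->6, L=2; D->plug->E->R->C->L->E->refl->C->L'->G->R'->F->plug->F
Char 2 ('H'): step: R->7, L=2; H->plug->C->R->C->L->E->refl->C->L'->G->R'->G->plug->G

G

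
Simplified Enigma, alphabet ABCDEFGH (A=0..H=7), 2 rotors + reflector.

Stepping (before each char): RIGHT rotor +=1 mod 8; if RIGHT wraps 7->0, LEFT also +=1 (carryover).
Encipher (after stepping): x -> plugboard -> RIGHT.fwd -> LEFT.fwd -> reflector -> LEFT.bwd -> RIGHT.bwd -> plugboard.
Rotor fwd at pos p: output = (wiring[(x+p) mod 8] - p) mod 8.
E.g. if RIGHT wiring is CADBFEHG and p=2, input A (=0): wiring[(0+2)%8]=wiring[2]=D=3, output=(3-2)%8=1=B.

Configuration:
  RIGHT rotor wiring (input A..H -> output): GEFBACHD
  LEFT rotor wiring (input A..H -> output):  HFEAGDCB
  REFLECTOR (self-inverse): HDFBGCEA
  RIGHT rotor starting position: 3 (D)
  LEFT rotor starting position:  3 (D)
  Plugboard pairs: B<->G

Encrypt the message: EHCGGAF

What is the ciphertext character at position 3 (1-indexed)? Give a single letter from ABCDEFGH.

Char 1 ('E'): step: R->4, L=3; E->plug->E->R->C->L->A->refl->H->L'->D->R'->C->plug->C
Char 2 ('H'): step: R->5, L=3; H->plug->H->R->D->L->H->refl->A->L'->C->R'->B->plug->G
Char 3 ('C'): step: R->6, L=3; C->plug->C->R->A->L->F->refl->C->L'->G->R'->D->plug->D

D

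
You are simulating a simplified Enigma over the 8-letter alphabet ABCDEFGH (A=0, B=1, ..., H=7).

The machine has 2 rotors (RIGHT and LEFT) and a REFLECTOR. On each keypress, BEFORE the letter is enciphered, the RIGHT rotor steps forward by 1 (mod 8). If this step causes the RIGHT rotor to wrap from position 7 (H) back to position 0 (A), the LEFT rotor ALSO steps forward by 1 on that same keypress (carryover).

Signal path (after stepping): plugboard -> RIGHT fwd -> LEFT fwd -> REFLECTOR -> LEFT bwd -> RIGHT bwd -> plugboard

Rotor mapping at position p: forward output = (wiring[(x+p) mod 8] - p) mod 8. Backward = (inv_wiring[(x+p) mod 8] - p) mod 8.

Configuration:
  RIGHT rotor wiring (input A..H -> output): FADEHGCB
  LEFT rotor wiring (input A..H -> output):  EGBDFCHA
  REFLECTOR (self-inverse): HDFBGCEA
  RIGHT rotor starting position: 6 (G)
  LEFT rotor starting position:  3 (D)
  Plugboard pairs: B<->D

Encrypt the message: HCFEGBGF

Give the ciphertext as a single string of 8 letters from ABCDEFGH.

Answer: GHCDECCE

Derivation:
Char 1 ('H'): step: R->7, L=3; H->plug->H->R->D->L->E->refl->G->L'->H->R'->G->plug->G
Char 2 ('C'): step: R->0, L->4 (L advanced); C->plug->C->R->D->L->E->refl->G->L'->B->R'->H->plug->H
Char 3 ('F'): step: R->1, L=4; F->plug->F->R->B->L->G->refl->E->L'->D->R'->C->plug->C
Char 4 ('E'): step: R->2, L=4; E->plug->E->R->A->L->B->refl->D->L'->C->R'->B->plug->D
Char 5 ('G'): step: R->3, L=4; G->plug->G->R->F->L->C->refl->F->L'->G->R'->E->plug->E
Char 6 ('B'): step: R->4, L=4; B->plug->D->R->F->L->C->refl->F->L'->G->R'->C->plug->C
Char 7 ('G'): step: R->5, L=4; G->plug->G->R->H->L->H->refl->A->L'->E->R'->C->plug->C
Char 8 ('F'): step: R->6, L=4; F->plug->F->R->G->L->F->refl->C->L'->F->R'->E->plug->E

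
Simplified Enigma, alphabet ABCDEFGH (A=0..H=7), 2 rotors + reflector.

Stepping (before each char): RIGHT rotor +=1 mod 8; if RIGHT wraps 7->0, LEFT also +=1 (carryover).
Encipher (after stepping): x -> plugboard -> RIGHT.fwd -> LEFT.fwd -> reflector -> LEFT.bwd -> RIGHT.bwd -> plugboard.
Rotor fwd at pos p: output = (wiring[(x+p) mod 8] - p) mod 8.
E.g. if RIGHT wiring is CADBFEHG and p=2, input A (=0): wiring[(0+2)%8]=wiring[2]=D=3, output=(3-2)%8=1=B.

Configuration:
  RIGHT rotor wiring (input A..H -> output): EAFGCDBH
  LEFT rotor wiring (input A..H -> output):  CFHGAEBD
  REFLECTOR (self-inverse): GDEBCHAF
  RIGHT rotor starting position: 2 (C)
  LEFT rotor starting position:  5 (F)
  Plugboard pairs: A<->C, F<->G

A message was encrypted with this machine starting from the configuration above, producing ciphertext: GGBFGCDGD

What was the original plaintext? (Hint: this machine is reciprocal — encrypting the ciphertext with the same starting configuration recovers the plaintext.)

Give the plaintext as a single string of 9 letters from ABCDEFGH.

Char 1 ('G'): step: R->3, L=5; G->plug->F->R->B->L->E->refl->C->L'->F->R'->G->plug->F
Char 2 ('G'): step: R->4, L=5; G->plug->F->R->E->L->A->refl->G->L'->C->R'->H->plug->H
Char 3 ('B'): step: R->5, L=5; B->plug->B->R->E->L->A->refl->G->L'->C->R'->C->plug->A
Char 4 ('F'): step: R->6, L=5; F->plug->G->R->E->L->A->refl->G->L'->C->R'->D->plug->D
Char 5 ('G'): step: R->7, L=5; G->plug->F->R->D->L->F->refl->H->L'->A->R'->A->plug->C
Char 6 ('C'): step: R->0, L->6 (L advanced); C->plug->A->R->E->L->B->refl->D->L'->A->R'->B->plug->B
Char 7 ('D'): step: R->1, L=6; D->plug->D->R->B->L->F->refl->H->L'->D->R'->H->plug->H
Char 8 ('G'): step: R->2, L=6; G->plug->F->R->F->L->A->refl->G->L'->H->R'->E->plug->E
Char 9 ('D'): step: R->3, L=6; D->plug->D->R->G->L->C->refl->E->L'->C->R'->H->plug->H

Answer: FHADCBHEH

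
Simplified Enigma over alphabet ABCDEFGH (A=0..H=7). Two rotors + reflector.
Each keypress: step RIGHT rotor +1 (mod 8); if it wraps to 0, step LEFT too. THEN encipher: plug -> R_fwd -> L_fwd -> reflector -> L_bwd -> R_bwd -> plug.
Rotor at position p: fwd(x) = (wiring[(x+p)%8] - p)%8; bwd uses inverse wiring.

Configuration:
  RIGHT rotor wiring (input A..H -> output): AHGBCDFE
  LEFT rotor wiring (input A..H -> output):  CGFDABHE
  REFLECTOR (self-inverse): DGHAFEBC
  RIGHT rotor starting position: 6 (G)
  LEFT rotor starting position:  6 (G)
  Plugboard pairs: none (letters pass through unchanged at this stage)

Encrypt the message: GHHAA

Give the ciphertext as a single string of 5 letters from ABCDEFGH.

Answer: HADCD

Derivation:
Char 1 ('G'): step: R->7, L=6; G->plug->G->R->E->L->H->refl->C->L'->G->R'->H->plug->H
Char 2 ('H'): step: R->0, L->7 (L advanced); H->plug->H->R->E->L->E->refl->F->L'->A->R'->A->plug->A
Char 3 ('H'): step: R->1, L=7; H->plug->H->R->H->L->A->refl->D->L'->B->R'->D->plug->D
Char 4 ('A'): step: R->2, L=7; A->plug->A->R->E->L->E->refl->F->L'->A->R'->C->plug->C
Char 5 ('A'): step: R->3, L=7; A->plug->A->R->G->L->C->refl->H->L'->C->R'->D->plug->D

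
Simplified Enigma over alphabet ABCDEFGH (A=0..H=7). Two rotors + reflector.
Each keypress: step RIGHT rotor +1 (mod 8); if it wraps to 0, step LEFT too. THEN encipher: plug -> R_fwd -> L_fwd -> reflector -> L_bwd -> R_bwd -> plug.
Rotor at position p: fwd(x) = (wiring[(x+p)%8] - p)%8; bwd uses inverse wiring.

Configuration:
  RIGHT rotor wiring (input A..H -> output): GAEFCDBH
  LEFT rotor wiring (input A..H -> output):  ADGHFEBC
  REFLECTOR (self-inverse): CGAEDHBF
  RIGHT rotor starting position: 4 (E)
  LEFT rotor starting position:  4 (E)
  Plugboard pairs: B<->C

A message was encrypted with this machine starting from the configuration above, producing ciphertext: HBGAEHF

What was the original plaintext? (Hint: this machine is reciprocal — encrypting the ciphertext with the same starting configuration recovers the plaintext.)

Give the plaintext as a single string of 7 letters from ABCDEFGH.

Char 1 ('H'): step: R->5, L=4; H->plug->H->R->F->L->H->refl->F->L'->C->R'->C->plug->B
Char 2 ('B'): step: R->6, L=4; B->plug->C->R->A->L->B->refl->G->L'->D->R'->A->plug->A
Char 3 ('G'): step: R->7, L=4; G->plug->G->R->E->L->E->refl->D->L'->H->R'->B->plug->C
Char 4 ('A'): step: R->0, L->5 (L advanced); A->plug->A->R->G->L->C->refl->A->L'->H->R'->H->plug->H
Char 5 ('E'): step: R->1, L=5; E->plug->E->R->C->L->F->refl->H->L'->A->R'->F->plug->F
Char 6 ('H'): step: R->2, L=5; H->plug->H->R->G->L->C->refl->A->L'->H->R'->E->plug->E
Char 7 ('F'): step: R->3, L=5; F->plug->F->R->D->L->D->refl->E->L'->B->R'->H->plug->H

Answer: BACHFEH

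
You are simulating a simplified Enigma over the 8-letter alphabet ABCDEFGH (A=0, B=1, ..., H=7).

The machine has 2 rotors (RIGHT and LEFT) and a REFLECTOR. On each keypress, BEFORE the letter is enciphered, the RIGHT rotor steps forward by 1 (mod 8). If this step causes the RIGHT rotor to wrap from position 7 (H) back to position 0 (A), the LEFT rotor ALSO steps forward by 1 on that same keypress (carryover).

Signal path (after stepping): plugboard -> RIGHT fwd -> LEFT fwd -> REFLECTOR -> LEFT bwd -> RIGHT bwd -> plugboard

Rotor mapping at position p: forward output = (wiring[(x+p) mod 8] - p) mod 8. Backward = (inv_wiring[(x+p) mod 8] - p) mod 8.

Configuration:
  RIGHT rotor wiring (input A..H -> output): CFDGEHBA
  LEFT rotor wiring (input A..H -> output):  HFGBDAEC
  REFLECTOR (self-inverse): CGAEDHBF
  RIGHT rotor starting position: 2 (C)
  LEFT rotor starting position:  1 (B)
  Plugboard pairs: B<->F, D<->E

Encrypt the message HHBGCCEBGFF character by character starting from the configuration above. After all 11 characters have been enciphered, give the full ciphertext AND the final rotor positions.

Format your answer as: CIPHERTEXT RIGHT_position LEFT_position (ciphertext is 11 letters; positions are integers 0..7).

Char 1 ('H'): step: R->3, L=1; H->plug->H->R->A->L->E->refl->D->L'->F->R'->E->plug->D
Char 2 ('H'): step: R->4, L=1; H->plug->H->R->C->L->A->refl->C->L'->D->R'->B->plug->F
Char 3 ('B'): step: R->5, L=1; B->plug->F->R->G->L->B->refl->G->L'->H->R'->H->plug->H
Char 4 ('G'): step: R->6, L=1; G->plug->G->R->G->L->B->refl->G->L'->H->R'->D->plug->E
Char 5 ('C'): step: R->7, L=1; C->plug->C->R->G->L->B->refl->G->L'->H->R'->E->plug->D
Char 6 ('C'): step: R->0, L->2 (L advanced); C->plug->C->R->D->L->G->refl->B->L'->C->R'->A->plug->A
Char 7 ('E'): step: R->1, L=2; E->plug->D->R->D->L->G->refl->B->L'->C->R'->B->plug->F
Char 8 ('B'): step: R->2, L=2; B->plug->F->R->G->L->F->refl->H->L'->B->R'->A->plug->A
Char 9 ('G'): step: R->3, L=2; G->plug->G->R->C->L->B->refl->G->L'->D->R'->A->plug->A
Char 10 ('F'): step: R->4, L=2; F->plug->B->R->D->L->G->refl->B->L'->C->R'->H->plug->H
Char 11 ('F'): step: R->5, L=2; F->plug->B->R->E->L->C->refl->A->L'->F->R'->D->plug->E
Final: ciphertext=DFHEDAFAAHE, RIGHT=5, LEFT=2

Answer: DFHEDAFAAHE 5 2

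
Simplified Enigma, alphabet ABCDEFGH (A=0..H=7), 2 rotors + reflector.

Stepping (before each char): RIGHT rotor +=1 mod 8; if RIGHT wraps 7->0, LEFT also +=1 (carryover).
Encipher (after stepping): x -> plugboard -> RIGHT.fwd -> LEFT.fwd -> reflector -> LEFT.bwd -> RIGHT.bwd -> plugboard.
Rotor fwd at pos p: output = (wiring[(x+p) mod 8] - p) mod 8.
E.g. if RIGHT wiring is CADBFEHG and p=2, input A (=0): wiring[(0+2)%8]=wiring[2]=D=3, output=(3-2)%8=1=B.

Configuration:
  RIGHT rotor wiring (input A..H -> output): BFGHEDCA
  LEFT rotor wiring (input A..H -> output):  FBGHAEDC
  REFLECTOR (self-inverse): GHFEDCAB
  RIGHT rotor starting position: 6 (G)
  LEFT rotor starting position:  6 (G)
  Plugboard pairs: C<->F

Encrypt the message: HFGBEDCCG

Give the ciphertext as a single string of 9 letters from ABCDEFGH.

Answer: AGHHHCDAA

Derivation:
Char 1 ('H'): step: R->7, L=6; H->plug->H->R->D->L->D->refl->E->L'->B->R'->A->plug->A
Char 2 ('F'): step: R->0, L->7 (L advanced); F->plug->C->R->G->L->F->refl->C->L'->C->R'->G->plug->G
Char 3 ('G'): step: R->1, L=7; G->plug->G->R->H->L->E->refl->D->L'->A->R'->H->plug->H
Char 4 ('B'): step: R->2, L=7; B->plug->B->R->F->L->B->refl->H->L'->D->R'->H->plug->H
Char 5 ('E'): step: R->3, L=7; E->plug->E->R->F->L->B->refl->H->L'->D->R'->H->plug->H
Char 6 ('D'): step: R->4, L=7; D->plug->D->R->E->L->A->refl->G->L'->B->R'->F->plug->C
Char 7 ('C'): step: R->5, L=7; C->plug->F->R->B->L->G->refl->A->L'->E->R'->D->plug->D
Char 8 ('C'): step: R->6, L=7; C->plug->F->R->B->L->G->refl->A->L'->E->R'->A->plug->A
Char 9 ('G'): step: R->7, L=7; G->plug->G->R->E->L->A->refl->G->L'->B->R'->A->plug->A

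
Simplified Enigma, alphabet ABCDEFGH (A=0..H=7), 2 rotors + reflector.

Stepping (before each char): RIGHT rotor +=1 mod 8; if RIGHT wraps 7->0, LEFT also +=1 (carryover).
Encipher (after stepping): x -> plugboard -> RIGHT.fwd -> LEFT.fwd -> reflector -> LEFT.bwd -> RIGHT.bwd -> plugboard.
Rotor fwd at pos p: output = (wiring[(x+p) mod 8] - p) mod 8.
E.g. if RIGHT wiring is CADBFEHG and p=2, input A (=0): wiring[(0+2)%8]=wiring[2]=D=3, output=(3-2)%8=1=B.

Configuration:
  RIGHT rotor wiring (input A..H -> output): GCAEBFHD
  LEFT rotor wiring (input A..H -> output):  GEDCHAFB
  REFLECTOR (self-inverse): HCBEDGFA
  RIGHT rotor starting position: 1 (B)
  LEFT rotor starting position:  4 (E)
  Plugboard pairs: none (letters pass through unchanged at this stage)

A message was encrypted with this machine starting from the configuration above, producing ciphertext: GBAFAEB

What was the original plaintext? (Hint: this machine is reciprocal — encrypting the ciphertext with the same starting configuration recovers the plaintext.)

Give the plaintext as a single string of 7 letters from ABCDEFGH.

Char 1 ('G'): step: R->2, L=4; G->plug->G->R->E->L->C->refl->B->L'->C->R'->B->plug->B
Char 2 ('B'): step: R->3, L=4; B->plug->B->R->G->L->H->refl->A->L'->F->R'->H->plug->H
Char 3 ('A'): step: R->4, L=4; A->plug->A->R->F->L->A->refl->H->L'->G->R'->F->plug->F
Char 4 ('F'): step: R->5, L=4; F->plug->F->R->D->L->F->refl->G->L'->H->R'->G->plug->G
Char 5 ('A'): step: R->6, L=4; A->plug->A->R->B->L->E->refl->D->L'->A->R'->C->plug->C
Char 6 ('E'): step: R->7, L=4; E->plug->E->R->F->L->A->refl->H->L'->G->R'->G->plug->G
Char 7 ('B'): step: R->0, L->5 (L advanced); B->plug->B->R->C->L->E->refl->D->L'->A->R'->C->plug->C

Answer: BHFGCGC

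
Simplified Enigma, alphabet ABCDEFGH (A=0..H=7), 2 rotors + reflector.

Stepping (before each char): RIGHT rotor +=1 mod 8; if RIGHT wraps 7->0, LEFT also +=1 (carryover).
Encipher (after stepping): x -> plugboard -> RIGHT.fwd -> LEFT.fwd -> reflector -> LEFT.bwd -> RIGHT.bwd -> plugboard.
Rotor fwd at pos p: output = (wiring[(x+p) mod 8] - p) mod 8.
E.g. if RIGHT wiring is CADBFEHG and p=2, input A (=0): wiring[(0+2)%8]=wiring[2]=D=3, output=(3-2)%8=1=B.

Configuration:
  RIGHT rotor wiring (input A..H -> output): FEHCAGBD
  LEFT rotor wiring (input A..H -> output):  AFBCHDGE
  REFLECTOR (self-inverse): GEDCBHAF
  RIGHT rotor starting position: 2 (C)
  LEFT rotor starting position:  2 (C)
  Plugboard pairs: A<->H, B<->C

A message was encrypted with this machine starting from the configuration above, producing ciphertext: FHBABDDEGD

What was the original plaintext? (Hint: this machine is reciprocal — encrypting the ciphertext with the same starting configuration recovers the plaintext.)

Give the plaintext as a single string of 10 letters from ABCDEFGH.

Answer: EGHGGBGAAC

Derivation:
Char 1 ('F'): step: R->3, L=2; F->plug->F->R->C->L->F->refl->H->L'->A->R'->E->plug->E
Char 2 ('H'): step: R->4, L=2; H->plug->A->R->E->L->E->refl->B->L'->D->R'->G->plug->G
Char 3 ('B'): step: R->5, L=2; B->plug->C->R->G->L->G->refl->A->L'->B->R'->A->plug->H
Char 4 ('A'): step: R->6, L=2; A->plug->H->R->A->L->H->refl->F->L'->C->R'->G->plug->G
Char 5 ('B'): step: R->7, L=2; B->plug->C->R->F->L->C->refl->D->L'->H->R'->G->plug->G
Char 6 ('D'): step: R->0, L->3 (L advanced); D->plug->D->R->C->L->A->refl->G->L'->H->R'->C->plug->B
Char 7 ('D'): step: R->1, L=3; D->plug->D->R->H->L->G->refl->A->L'->C->R'->G->plug->G
Char 8 ('E'): step: R->2, L=3; E->plug->E->R->H->L->G->refl->A->L'->C->R'->H->plug->A
Char 9 ('G'): step: R->3, L=3; G->plug->G->R->B->L->E->refl->B->L'->E->R'->H->plug->A
Char 10 ('D'): step: R->4, L=3; D->plug->D->R->H->L->G->refl->A->L'->C->R'->B->plug->C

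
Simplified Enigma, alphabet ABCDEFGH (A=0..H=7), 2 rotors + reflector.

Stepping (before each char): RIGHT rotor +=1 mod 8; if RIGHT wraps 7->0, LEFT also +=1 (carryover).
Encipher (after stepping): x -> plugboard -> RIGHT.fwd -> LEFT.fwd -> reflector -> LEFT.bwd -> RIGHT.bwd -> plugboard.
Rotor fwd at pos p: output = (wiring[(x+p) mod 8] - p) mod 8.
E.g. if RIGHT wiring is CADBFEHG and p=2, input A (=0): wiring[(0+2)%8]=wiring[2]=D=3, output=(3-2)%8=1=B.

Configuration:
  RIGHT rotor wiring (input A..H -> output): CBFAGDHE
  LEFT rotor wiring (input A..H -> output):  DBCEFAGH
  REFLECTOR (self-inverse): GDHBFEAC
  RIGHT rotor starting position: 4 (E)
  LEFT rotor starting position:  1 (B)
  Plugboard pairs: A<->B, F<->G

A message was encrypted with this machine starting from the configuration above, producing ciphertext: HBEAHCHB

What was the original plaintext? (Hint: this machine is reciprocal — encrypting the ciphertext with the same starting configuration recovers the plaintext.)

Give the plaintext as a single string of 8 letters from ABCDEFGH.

Answer: AGCFCEFE

Derivation:
Char 1 ('H'): step: R->5, L=1; H->plug->H->R->B->L->B->refl->D->L'->C->R'->B->plug->A
Char 2 ('B'): step: R->6, L=1; B->plug->A->R->B->L->B->refl->D->L'->C->R'->F->plug->G
Char 3 ('E'): step: R->7, L=1; E->plug->E->R->B->L->B->refl->D->L'->C->R'->C->plug->C
Char 4 ('A'): step: R->0, L->2 (L advanced); A->plug->B->R->B->L->C->refl->H->L'->H->R'->G->plug->F
Char 5 ('H'): step: R->1, L=2; H->plug->H->R->B->L->C->refl->H->L'->H->R'->C->plug->C
Char 6 ('C'): step: R->2, L=2; C->plug->C->R->E->L->E->refl->F->L'->F->R'->E->plug->E
Char 7 ('H'): step: R->3, L=2; H->plug->H->R->C->L->D->refl->B->L'->G->R'->G->plug->F
Char 8 ('B'): step: R->4, L=2; B->plug->A->R->C->L->D->refl->B->L'->G->R'->E->plug->E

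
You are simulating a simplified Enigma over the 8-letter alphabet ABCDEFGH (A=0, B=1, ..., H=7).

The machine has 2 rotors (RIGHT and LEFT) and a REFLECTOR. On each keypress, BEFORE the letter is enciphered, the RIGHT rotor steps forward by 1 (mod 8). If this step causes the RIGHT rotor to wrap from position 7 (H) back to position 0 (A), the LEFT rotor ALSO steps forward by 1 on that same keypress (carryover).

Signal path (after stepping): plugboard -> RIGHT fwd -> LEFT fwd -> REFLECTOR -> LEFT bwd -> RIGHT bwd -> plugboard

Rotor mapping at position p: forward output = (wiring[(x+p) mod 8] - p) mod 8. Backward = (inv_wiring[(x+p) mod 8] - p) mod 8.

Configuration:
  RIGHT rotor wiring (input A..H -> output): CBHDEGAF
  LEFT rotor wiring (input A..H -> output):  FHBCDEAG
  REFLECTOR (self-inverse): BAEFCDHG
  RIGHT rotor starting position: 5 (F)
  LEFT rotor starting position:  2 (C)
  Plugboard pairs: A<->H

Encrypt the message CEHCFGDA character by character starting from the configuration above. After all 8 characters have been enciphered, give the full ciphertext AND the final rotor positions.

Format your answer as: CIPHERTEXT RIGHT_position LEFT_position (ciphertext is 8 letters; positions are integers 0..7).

Answer: ADBADDBC 5 3

Derivation:
Char 1 ('C'): step: R->6, L=2; C->plug->C->R->E->L->G->refl->H->L'->A->R'->H->plug->A
Char 2 ('E'): step: R->7, L=2; E->plug->E->R->E->L->G->refl->H->L'->A->R'->D->plug->D
Char 3 ('H'): step: R->0, L->3 (L advanced); H->plug->A->R->C->L->B->refl->A->L'->B->R'->B->plug->B
Char 4 ('C'): step: R->1, L=3; C->plug->C->R->C->L->B->refl->A->L'->B->R'->H->plug->A
Char 5 ('F'): step: R->2, L=3; F->plug->F->R->D->L->F->refl->D->L'->E->R'->D->plug->D
Char 6 ('G'): step: R->3, L=3; G->plug->G->R->G->L->E->refl->C->L'->F->R'->D->plug->D
Char 7 ('D'): step: R->4, L=3; D->plug->D->R->B->L->A->refl->B->L'->C->R'->B->plug->B
Char 8 ('A'): step: R->5, L=3; A->plug->H->R->H->L->G->refl->H->L'->A->R'->C->plug->C
Final: ciphertext=ADBADDBC, RIGHT=5, LEFT=3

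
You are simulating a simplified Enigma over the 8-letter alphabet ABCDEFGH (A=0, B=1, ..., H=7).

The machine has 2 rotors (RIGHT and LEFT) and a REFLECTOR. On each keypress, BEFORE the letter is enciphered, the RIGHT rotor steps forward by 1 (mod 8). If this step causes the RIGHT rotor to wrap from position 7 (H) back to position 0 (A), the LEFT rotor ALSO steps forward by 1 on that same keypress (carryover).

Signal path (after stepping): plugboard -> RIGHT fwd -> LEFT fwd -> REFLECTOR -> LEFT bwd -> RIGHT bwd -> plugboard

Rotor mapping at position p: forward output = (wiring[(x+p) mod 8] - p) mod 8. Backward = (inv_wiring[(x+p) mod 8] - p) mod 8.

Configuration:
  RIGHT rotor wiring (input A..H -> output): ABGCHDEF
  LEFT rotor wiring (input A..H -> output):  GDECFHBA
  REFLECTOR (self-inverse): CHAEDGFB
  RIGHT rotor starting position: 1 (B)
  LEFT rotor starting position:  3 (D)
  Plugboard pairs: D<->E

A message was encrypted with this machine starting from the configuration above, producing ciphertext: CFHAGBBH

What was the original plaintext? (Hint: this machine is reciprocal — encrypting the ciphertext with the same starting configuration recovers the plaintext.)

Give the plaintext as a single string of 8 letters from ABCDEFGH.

Char 1 ('C'): step: R->2, L=3; C->plug->C->R->F->L->D->refl->E->L'->C->R'->E->plug->D
Char 2 ('F'): step: R->3, L=3; F->plug->F->R->F->L->D->refl->E->L'->C->R'->E->plug->D
Char 3 ('H'): step: R->4, L=3; H->plug->H->R->G->L->A->refl->C->L'->B->R'->D->plug->E
Char 4 ('A'): step: R->5, L=3; A->plug->A->R->G->L->A->refl->C->L'->B->R'->F->plug->F
Char 5 ('G'): step: R->6, L=3; G->plug->G->R->B->L->C->refl->A->L'->G->R'->A->plug->A
Char 6 ('B'): step: R->7, L=3; B->plug->B->R->B->L->C->refl->A->L'->G->R'->A->plug->A
Char 7 ('B'): step: R->0, L->4 (L advanced); B->plug->B->R->B->L->D->refl->E->L'->D->R'->F->plug->F
Char 8 ('H'): step: R->1, L=4; H->plug->H->R->H->L->G->refl->F->L'->C->R'->E->plug->D

Answer: DDEFAAFD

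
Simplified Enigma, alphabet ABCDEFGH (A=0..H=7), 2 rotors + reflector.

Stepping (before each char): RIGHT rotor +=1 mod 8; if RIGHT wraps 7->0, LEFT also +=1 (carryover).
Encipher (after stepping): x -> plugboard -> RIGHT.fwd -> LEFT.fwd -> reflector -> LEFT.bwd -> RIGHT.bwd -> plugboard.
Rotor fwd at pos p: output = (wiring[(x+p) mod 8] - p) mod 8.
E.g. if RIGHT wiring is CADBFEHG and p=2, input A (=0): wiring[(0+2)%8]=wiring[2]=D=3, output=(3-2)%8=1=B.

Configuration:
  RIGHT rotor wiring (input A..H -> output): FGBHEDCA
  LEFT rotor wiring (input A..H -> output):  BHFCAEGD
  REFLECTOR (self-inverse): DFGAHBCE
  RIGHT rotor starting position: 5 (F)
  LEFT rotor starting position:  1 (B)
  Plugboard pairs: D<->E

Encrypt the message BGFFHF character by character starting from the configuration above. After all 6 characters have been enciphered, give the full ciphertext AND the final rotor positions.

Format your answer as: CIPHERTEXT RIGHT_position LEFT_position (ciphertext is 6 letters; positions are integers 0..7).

Answer: HCGBFG 3 2

Derivation:
Char 1 ('B'): step: R->6, L=1; B->plug->B->R->C->L->B->refl->F->L'->F->R'->H->plug->H
Char 2 ('G'): step: R->7, L=1; G->plug->G->R->E->L->D->refl->A->L'->H->R'->C->plug->C
Char 3 ('F'): step: R->0, L->2 (L advanced); F->plug->F->R->D->L->C->refl->G->L'->C->R'->G->plug->G
Char 4 ('F'): step: R->1, L=2; F->plug->F->R->B->L->A->refl->D->L'->A->R'->B->plug->B
Char 5 ('H'): step: R->2, L=2; H->plug->H->R->E->L->E->refl->H->L'->G->R'->F->plug->F
Char 6 ('F'): step: R->3, L=2; F->plug->F->R->C->L->G->refl->C->L'->D->R'->G->plug->G
Final: ciphertext=HCGBFG, RIGHT=3, LEFT=2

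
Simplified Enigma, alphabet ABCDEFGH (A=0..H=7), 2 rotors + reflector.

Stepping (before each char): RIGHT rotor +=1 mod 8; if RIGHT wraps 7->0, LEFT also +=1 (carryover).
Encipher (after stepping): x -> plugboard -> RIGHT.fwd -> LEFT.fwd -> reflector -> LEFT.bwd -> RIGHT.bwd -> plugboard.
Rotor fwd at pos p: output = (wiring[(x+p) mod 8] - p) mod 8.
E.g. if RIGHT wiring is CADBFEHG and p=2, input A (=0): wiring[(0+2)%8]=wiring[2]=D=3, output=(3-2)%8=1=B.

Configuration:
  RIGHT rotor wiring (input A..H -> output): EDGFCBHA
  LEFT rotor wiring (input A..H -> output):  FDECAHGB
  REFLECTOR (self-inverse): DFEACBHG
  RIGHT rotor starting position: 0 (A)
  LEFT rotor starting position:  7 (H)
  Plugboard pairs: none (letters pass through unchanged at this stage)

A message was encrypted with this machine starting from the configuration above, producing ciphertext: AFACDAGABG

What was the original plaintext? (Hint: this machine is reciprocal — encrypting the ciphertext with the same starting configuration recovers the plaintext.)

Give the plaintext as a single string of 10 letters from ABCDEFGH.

Answer: EAGBFFHFFB

Derivation:
Char 1 ('A'): step: R->1, L=7; A->plug->A->R->C->L->E->refl->C->L'->A->R'->E->plug->E
Char 2 ('F'): step: R->2, L=7; F->plug->F->R->G->L->A->refl->D->L'->E->R'->A->plug->A
Char 3 ('A'): step: R->3, L=7; A->plug->A->R->C->L->E->refl->C->L'->A->R'->G->plug->G
Char 4 ('C'): step: R->4, L=7; C->plug->C->R->D->L->F->refl->B->L'->F->R'->B->plug->B
Char 5 ('D'): step: R->5, L=7; D->plug->D->R->H->L->H->refl->G->L'->B->R'->F->plug->F
Char 6 ('A'): step: R->6, L=7; A->plug->A->R->B->L->G->refl->H->L'->H->R'->F->plug->F
Char 7 ('G'): step: R->7, L=7; G->plug->G->R->C->L->E->refl->C->L'->A->R'->H->plug->H
Char 8 ('A'): step: R->0, L->0 (L advanced); A->plug->A->R->E->L->A->refl->D->L'->B->R'->F->plug->F
Char 9 ('B'): step: R->1, L=0; B->plug->B->R->F->L->H->refl->G->L'->G->R'->F->plug->F
Char 10 ('G'): step: R->2, L=0; G->plug->G->R->C->L->E->refl->C->L'->D->R'->B->plug->B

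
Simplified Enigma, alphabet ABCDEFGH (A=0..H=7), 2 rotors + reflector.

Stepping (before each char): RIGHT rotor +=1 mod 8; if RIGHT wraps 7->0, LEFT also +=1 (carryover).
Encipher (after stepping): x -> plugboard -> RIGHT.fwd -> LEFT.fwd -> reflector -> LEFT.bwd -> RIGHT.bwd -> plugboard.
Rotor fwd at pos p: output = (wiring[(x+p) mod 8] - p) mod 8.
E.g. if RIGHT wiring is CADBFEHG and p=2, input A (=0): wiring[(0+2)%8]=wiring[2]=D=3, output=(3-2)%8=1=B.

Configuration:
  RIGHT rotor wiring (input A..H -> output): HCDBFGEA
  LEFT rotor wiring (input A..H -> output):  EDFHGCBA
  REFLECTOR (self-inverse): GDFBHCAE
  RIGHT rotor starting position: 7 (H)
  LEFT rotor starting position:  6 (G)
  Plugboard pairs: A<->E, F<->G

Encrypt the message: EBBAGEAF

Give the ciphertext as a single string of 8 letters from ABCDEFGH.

Answer: DAEBCBBE

Derivation:
Char 1 ('E'): step: R->0, L->7 (L advanced); E->plug->A->R->H->L->C->refl->F->L'->B->R'->D->plug->D
Char 2 ('B'): step: R->1, L=7; B->plug->B->R->C->L->E->refl->H->L'->F->R'->E->plug->A
Char 3 ('B'): step: R->2, L=7; B->plug->B->R->H->L->C->refl->F->L'->B->R'->A->plug->E
Char 4 ('A'): step: R->3, L=7; A->plug->E->R->F->L->H->refl->E->L'->C->R'->B->plug->B
Char 5 ('G'): step: R->4, L=7; G->plug->F->R->G->L->D->refl->B->L'->A->R'->C->plug->C
Char 6 ('E'): step: R->5, L=7; E->plug->A->R->B->L->F->refl->C->L'->H->R'->B->plug->B
Char 7 ('A'): step: R->6, L=7; A->plug->E->R->F->L->H->refl->E->L'->C->R'->B->plug->B
Char 8 ('F'): step: R->7, L=7; F->plug->G->R->H->L->C->refl->F->L'->B->R'->A->plug->E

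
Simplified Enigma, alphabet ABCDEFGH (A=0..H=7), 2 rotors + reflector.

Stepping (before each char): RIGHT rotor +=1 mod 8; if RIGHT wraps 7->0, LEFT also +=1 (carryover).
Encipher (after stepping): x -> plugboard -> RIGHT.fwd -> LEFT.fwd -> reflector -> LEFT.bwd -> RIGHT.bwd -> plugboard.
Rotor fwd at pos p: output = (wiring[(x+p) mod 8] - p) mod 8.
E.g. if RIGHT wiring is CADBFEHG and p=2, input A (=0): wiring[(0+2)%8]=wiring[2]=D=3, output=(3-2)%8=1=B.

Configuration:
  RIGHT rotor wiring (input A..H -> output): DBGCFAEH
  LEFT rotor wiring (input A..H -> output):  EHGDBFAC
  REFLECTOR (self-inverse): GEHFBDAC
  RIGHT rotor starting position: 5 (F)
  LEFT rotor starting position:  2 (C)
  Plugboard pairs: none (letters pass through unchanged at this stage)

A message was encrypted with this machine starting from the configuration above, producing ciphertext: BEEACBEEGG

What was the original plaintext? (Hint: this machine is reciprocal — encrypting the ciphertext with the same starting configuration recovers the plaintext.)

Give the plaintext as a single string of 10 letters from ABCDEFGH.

Char 1 ('B'): step: R->6, L=2; B->plug->B->R->B->L->B->refl->E->L'->A->R'->E->plug->E
Char 2 ('E'): step: R->7, L=2; E->plug->E->R->D->L->D->refl->F->L'->H->R'->D->plug->D
Char 3 ('E'): step: R->0, L->3 (L advanced); E->plug->E->R->F->L->B->refl->E->L'->G->R'->C->plug->C
Char 4 ('A'): step: R->1, L=3; A->plug->A->R->A->L->A->refl->G->L'->B->R'->C->plug->C
Char 5 ('C'): step: R->2, L=3; C->plug->C->R->D->L->F->refl->D->L'->H->R'->H->plug->H
Char 6 ('B'): step: R->3, L=3; B->plug->B->R->C->L->C->refl->H->L'->E->R'->E->plug->E
Char 7 ('E'): step: R->4, L=3; E->plug->E->R->H->L->D->refl->F->L'->D->R'->D->plug->D
Char 8 ('E'): step: R->5, L=3; E->plug->E->R->E->L->H->refl->C->L'->C->R'->C->plug->C
Char 9 ('G'): step: R->6, L=3; G->plug->G->R->H->L->D->refl->F->L'->D->R'->D->plug->D
Char 10 ('G'): step: R->7, L=3; G->plug->G->R->B->L->G->refl->A->L'->A->R'->A->plug->A

Answer: EDCCHEDCDA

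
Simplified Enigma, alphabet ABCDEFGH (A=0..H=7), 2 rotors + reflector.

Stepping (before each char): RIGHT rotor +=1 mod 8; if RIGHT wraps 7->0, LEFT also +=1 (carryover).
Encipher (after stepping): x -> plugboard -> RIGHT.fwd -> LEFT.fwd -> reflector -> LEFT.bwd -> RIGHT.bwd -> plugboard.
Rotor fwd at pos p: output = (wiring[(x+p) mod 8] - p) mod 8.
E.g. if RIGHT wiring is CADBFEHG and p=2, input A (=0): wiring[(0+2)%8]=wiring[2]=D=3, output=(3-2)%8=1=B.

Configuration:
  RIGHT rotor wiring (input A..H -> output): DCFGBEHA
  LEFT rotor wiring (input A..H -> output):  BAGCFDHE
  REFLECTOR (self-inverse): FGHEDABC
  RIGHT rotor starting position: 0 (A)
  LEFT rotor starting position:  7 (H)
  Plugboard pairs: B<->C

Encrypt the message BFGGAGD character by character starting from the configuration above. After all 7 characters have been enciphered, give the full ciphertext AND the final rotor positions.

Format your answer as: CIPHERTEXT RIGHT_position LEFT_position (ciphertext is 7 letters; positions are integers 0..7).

Answer: HCFBFAC 7 7

Derivation:
Char 1 ('B'): step: R->1, L=7; B->plug->C->R->F->L->G->refl->B->L'->C->R'->H->plug->H
Char 2 ('F'): step: R->2, L=7; F->plug->F->R->G->L->E->refl->D->L'->E->R'->B->plug->C
Char 3 ('G'): step: R->3, L=7; G->plug->G->R->H->L->A->refl->F->L'->A->R'->F->plug->F
Char 4 ('G'): step: R->4, L=7; G->plug->G->R->B->L->C->refl->H->L'->D->R'->C->plug->B
Char 5 ('A'): step: R->5, L=7; A->plug->A->R->H->L->A->refl->F->L'->A->R'->F->plug->F
Char 6 ('G'): step: R->6, L=7; G->plug->G->R->D->L->H->refl->C->L'->B->R'->A->plug->A
Char 7 ('D'): step: R->7, L=7; D->plug->D->R->G->L->E->refl->D->L'->E->R'->B->plug->C
Final: ciphertext=HCFBFAC, RIGHT=7, LEFT=7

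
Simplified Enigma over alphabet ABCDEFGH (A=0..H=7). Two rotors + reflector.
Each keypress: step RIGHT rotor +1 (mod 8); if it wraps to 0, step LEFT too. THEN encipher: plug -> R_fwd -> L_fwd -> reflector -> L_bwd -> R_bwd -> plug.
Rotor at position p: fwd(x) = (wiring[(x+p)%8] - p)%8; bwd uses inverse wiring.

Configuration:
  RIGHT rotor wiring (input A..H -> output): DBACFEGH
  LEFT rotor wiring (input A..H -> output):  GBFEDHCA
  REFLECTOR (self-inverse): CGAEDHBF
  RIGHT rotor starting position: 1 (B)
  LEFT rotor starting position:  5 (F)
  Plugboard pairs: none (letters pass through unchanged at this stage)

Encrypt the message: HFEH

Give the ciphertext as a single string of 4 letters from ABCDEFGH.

Answer: CHDG

Derivation:
Char 1 ('H'): step: R->2, L=5; H->plug->H->R->H->L->G->refl->B->L'->D->R'->C->plug->C
Char 2 ('F'): step: R->3, L=5; F->plug->F->R->A->L->C->refl->A->L'->F->R'->H->plug->H
Char 3 ('E'): step: R->4, L=5; E->plug->E->R->H->L->G->refl->B->L'->D->R'->D->plug->D
Char 4 ('H'): step: R->5, L=5; H->plug->H->R->A->L->C->refl->A->L'->F->R'->G->plug->G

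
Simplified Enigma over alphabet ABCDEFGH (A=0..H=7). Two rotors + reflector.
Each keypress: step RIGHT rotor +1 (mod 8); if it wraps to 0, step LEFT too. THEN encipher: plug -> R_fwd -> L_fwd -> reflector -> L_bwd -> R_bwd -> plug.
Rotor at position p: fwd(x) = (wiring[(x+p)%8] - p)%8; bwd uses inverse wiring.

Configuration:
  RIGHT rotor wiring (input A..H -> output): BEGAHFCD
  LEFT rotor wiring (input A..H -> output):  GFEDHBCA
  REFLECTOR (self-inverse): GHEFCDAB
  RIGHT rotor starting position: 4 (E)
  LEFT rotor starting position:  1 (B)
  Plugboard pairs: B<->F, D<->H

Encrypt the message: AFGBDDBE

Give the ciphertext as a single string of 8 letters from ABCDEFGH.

Char 1 ('A'): step: R->5, L=1; A->plug->A->R->A->L->E->refl->C->L'->C->R'->H->plug->D
Char 2 ('F'): step: R->6, L=1; F->plug->B->R->F->L->B->refl->H->L'->G->R'->D->plug->H
Char 3 ('G'): step: R->7, L=1; G->plug->G->R->G->L->H->refl->B->L'->F->R'->C->plug->C
Char 4 ('B'): step: R->0, L->2 (L advanced); B->plug->F->R->F->L->G->refl->A->L'->E->R'->B->plug->F
Char 5 ('D'): step: R->1, L=2; D->plug->H->R->A->L->C->refl->E->L'->G->R'->D->plug->H
Char 6 ('D'): step: R->2, L=2; D->plug->H->R->C->L->F->refl->D->L'->H->R'->G->plug->G
Char 7 ('B'): step: R->3, L=2; B->plug->F->R->G->L->E->refl->C->L'->A->R'->E->plug->E
Char 8 ('E'): step: R->4, L=2; E->plug->E->R->F->L->G->refl->A->L'->E->R'->H->plug->D

Answer: DHCFHGED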